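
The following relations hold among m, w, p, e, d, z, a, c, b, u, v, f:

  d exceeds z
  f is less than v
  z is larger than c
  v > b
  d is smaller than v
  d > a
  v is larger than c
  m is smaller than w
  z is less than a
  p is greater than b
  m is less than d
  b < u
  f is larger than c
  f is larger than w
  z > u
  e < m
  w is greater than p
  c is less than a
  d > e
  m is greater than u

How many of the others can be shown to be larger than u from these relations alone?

The elements the relations force above u are z, m, a, d, w, f, v — no chain reaches any other.
That is 7.

7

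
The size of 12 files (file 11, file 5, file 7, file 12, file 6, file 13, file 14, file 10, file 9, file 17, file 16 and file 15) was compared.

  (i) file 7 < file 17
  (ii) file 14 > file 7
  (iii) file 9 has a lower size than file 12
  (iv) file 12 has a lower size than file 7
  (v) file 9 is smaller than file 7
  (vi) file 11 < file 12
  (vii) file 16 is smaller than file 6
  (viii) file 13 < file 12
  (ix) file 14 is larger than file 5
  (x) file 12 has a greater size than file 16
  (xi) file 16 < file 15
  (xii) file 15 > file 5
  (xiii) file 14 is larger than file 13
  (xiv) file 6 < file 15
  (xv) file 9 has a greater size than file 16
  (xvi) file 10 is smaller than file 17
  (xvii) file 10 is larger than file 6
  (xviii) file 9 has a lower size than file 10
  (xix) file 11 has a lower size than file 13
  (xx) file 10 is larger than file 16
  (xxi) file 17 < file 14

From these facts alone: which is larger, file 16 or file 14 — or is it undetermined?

file 14

Chaining the given relations: file 16 < file 9 < file 12 < file 7 < file 14.
So file 14 is larger.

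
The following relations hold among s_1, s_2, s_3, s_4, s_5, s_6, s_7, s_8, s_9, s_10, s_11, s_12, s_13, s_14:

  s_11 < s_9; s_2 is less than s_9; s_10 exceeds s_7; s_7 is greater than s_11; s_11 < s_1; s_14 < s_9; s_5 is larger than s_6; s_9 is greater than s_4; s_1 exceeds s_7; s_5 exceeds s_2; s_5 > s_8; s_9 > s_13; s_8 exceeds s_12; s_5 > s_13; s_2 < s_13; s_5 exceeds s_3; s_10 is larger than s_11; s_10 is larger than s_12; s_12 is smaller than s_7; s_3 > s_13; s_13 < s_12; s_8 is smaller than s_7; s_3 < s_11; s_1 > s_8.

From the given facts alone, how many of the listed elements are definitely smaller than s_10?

The elements the relations force below s_10 are s_2, s_13, s_3, s_12, s_8, s_11, s_7 — no chain reaches any other.
That is 7.

7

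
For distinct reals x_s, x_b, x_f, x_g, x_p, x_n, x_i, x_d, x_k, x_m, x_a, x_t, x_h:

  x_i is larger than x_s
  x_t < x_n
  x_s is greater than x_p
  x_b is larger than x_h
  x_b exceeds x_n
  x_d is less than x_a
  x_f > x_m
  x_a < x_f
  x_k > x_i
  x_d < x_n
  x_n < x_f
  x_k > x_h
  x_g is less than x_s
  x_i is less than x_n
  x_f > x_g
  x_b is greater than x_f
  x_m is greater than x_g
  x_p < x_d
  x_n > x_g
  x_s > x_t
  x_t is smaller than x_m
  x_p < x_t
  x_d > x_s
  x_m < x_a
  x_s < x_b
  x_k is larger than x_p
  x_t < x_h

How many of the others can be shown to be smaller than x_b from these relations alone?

Directly below x_b: x_s, x_h, x_n, x_f.
One step further: x_p, x_g, x_t, x_m, x_d, x_i, x_a (11 so far).
Nothing else is reachable below x_b; 11 in all.

11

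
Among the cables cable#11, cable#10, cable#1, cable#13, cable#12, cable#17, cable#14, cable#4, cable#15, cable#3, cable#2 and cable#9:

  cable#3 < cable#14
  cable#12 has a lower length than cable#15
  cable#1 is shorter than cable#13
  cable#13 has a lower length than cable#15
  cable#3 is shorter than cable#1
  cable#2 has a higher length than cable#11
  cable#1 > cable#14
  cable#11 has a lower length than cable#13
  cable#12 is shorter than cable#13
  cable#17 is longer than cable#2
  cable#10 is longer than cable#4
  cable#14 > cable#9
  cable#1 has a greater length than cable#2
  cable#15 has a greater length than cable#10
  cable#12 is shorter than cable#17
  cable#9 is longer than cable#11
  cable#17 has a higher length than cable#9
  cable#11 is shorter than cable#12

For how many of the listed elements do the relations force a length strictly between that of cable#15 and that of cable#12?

Chaining upward from cable#12 reaches: cable#17, cable#13.
Chaining downward from cable#15 reaches: cable#11, cable#9, cable#3, cable#2, cable#4, cable#10, cable#14, cable#1, cable#13.
Strictly between cable#12 and cable#15 are those in both lists: cable#13 — 1 element.

1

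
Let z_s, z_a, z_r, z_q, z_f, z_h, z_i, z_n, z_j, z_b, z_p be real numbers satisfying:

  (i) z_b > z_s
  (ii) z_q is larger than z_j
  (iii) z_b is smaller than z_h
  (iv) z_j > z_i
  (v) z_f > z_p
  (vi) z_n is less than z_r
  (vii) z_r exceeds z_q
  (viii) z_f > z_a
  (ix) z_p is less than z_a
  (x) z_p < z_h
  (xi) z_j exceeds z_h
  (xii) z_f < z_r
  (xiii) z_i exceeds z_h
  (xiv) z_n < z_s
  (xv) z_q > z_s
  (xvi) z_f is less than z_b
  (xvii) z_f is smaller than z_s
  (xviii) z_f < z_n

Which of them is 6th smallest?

z_b

The consecutive relations fix a unique order: z_p < z_a < z_f < z_n < z_s < z_b < z_h < z_i < z_j < z_q < z_r.
The 6th smallest is z_b.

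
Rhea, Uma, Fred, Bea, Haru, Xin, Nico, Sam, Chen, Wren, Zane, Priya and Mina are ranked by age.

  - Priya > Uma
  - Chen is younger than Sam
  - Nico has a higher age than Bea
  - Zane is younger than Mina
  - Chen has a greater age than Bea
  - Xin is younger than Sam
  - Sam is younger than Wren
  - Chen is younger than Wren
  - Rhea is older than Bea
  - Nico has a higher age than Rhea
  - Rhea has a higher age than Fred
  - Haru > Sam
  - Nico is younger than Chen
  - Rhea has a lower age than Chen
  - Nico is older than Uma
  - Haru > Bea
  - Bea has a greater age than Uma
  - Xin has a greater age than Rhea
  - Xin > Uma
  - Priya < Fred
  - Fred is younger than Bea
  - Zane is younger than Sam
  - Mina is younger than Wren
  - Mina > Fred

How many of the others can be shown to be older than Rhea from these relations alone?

6

The elements the relations force above Rhea are Nico, Chen, Xin, Sam, Wren, Haru — no chain reaches any other.
That is 6.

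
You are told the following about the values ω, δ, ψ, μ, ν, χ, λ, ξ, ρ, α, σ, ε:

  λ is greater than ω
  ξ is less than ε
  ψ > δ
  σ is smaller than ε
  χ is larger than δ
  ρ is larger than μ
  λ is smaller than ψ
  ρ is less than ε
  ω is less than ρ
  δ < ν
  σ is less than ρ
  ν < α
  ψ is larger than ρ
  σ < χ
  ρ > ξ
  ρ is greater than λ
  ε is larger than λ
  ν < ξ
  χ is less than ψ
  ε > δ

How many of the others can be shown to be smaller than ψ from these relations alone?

9

Directly below ψ: λ, δ, χ, ρ.
One step further: μ, ω, σ, ξ (8 so far).
One step further: ν (9 so far).
Nothing else is reachable below ψ; 9 in all.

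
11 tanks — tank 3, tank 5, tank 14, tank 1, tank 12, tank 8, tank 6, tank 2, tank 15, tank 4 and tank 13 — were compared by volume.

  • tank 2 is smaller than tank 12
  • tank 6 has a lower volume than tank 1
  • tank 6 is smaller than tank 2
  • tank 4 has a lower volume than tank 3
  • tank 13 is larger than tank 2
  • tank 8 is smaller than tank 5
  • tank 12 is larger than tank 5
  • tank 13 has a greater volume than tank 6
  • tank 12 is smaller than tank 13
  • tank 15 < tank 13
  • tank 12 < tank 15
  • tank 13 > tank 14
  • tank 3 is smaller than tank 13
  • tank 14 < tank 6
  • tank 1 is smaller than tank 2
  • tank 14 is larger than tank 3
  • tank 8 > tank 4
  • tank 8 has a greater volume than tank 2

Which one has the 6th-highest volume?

Chaining the given pairs: tank 4 < tank 3 < tank 14 < tank 6 < tank 1 < tank 2 < tank 8 < tank 5 < tank 12 < tank 15 < tank 13.
The 6th largest is tank 2.

tank 2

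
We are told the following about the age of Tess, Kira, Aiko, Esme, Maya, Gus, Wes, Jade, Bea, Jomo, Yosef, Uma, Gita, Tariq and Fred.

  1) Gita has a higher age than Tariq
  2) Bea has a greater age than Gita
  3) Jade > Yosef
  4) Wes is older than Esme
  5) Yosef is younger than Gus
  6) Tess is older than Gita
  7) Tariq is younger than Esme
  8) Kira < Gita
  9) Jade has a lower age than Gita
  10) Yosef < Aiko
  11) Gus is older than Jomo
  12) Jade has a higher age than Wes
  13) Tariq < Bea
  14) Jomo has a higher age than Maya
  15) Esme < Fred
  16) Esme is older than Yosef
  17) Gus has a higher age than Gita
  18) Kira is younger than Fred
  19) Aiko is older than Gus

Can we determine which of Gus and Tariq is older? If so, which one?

The relevant relations are Tariq < Esme; Esme < Wes; Wes < Jade; Jade < Gita; Gita < Gus.
Chaining these gives Tariq < Esme < Wes < Jade < Gita < Gus.
So Gus is older.

Gus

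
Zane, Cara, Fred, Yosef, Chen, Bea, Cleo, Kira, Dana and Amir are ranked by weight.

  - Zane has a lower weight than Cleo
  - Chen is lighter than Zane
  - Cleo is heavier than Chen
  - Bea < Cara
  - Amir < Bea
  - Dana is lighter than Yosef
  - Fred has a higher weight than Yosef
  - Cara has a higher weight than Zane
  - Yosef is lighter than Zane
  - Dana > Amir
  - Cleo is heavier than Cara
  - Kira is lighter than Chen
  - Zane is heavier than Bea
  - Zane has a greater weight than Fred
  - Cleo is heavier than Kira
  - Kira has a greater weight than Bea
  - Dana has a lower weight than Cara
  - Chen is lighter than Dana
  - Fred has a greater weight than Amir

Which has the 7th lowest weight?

Chaining the given pairs: Amir < Bea < Kira < Chen < Dana < Yosef < Fred < Zane < Cara < Cleo.
Counting 7 from the smallest end gives Fred.

Fred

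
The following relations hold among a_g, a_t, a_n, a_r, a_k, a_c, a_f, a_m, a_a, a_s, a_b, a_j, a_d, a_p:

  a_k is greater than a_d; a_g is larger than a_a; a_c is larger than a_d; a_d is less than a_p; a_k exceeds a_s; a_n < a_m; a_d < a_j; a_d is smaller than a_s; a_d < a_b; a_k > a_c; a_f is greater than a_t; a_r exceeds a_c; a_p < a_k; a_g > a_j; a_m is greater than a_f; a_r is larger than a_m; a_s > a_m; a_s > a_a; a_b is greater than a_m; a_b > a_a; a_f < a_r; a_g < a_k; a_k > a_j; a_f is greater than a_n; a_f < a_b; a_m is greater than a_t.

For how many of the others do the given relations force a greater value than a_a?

From a_a the given relations immediately reach a_g, a_b, a_s.
From those, a_k — 4 in total.
No other element is forced above a_a by the given relations, so the count is 4.

4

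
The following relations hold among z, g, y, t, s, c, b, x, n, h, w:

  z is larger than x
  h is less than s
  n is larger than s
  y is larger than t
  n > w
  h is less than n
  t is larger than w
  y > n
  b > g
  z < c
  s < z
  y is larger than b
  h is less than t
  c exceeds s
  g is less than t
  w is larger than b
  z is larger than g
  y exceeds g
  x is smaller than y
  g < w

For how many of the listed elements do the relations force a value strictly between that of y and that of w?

2

Chaining upward from w reaches: t, n.
Chaining downward from y reaches: h, g, x, s, b, t, n.
Strictly between w and y are those in both lists: t, n — 2 elements.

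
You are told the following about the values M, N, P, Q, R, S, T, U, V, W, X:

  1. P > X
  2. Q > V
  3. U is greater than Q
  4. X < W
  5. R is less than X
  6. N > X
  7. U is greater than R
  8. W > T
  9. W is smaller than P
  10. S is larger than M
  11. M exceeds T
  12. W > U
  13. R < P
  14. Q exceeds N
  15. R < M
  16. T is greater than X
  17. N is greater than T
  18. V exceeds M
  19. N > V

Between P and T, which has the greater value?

T < M and M < V give T < V.
With V < Q: T < M < V < Q.
Then Q < U extends the chain to U.
Then U < W extends the chain to W.
Then W < P extends the chain to P.
So T < P; P is the larger of the two.

P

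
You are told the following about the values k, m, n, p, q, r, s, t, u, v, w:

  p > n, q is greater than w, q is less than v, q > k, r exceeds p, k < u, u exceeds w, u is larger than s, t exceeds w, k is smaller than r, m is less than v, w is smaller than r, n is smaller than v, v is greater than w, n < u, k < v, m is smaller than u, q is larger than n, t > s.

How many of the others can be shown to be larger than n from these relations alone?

The elements the relations force above n are p, q, u, r, v — no chain reaches any other.
That is 5.

5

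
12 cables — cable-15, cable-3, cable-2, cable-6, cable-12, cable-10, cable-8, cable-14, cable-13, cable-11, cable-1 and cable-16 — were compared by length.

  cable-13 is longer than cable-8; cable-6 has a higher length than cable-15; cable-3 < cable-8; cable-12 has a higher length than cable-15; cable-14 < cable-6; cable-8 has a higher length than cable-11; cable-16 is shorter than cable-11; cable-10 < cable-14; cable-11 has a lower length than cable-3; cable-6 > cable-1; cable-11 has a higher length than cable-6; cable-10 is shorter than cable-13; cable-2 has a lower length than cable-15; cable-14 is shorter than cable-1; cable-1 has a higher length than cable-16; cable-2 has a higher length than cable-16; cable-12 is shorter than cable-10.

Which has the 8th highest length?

cable-10

Piecing the relations together gives one ordering: cable-16 < cable-2 < cable-15 < cable-12 < cable-10 < cable-14 < cable-1 < cable-6 < cable-11 < cable-3 < cable-8 < cable-13.
The 8th largest is cable-10.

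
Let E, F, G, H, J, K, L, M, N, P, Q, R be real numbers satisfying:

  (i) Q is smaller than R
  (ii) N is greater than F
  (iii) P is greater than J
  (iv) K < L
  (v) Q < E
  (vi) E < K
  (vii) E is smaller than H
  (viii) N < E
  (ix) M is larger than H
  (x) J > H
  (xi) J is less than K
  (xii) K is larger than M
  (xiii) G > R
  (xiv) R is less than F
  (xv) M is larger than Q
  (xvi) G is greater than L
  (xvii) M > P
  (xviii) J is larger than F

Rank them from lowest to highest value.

The consecutive links are each given: Q < R; R < F; F < N; N < E; E < H; H < J; J < P; P < M; M < K; K < L; L < G.

Q < R < F < N < E < H < J < P < M < K < L < G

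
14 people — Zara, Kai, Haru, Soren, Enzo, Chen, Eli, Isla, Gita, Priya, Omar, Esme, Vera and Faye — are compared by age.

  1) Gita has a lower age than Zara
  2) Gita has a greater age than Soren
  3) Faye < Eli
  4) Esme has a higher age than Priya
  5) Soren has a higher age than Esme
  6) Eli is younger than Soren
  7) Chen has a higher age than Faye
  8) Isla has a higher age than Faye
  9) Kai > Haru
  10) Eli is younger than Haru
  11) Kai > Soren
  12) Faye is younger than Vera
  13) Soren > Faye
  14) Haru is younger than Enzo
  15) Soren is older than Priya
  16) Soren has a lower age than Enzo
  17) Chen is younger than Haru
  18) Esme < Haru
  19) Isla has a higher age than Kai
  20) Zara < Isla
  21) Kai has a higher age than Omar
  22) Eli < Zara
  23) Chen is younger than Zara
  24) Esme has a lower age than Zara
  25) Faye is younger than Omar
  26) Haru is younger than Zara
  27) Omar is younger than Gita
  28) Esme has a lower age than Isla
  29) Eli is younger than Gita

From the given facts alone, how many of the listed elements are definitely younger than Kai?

8

Directly below Kai: Omar, Haru, Soren.
One step further: Priya, Faye, Esme, Eli, Chen (8 so far).
No other element is forced below Kai by the given relations, so the count is 8.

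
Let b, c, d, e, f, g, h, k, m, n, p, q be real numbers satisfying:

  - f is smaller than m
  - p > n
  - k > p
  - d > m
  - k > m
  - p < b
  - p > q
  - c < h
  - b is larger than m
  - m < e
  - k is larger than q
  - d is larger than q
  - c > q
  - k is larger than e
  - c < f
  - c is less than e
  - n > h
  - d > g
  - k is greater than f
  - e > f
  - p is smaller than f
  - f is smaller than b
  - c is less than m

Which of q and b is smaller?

q

Chaining the given relations: q < c < h < n < p < f < m < b.
So q < b; q is the smaller of the two.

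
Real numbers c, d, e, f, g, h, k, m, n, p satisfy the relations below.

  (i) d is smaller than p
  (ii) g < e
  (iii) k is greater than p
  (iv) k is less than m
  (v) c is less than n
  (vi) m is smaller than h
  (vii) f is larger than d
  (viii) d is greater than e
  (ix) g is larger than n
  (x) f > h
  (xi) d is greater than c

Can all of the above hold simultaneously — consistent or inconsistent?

consistent

The single ordering c < n < g < e < d < p < k < m < h < f satisfies every listed relation, so no contradiction arises.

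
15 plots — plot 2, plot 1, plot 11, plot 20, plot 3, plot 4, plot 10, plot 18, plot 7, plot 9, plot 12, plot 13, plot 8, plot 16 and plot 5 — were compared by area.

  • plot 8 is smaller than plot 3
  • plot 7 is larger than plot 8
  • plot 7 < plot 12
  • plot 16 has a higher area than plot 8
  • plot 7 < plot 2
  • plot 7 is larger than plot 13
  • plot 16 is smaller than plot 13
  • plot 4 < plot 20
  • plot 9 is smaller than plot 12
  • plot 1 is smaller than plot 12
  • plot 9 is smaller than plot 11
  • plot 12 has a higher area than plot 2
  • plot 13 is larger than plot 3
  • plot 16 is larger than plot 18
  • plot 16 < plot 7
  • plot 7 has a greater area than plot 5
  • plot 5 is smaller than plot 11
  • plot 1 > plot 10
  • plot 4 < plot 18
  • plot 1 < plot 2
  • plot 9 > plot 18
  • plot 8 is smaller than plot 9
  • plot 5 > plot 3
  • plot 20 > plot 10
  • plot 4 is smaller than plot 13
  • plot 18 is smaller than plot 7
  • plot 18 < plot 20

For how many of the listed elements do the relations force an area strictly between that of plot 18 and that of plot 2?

The relations place plot 18 below plot 2. An element lies strictly between them when it is forced above plot 18 and also forced below plot 2.
Above plot 18: {plot 9, plot 16, plot 13, plot 7, plot 20, plot 12, plot 11}. Below plot 2: {plot 8, plot 3, plot 4, plot 5, plot 16, plot 10, plot 13, plot 7, plot 1}.
Intersection: {plot 16, plot 13, plot 7} — 3.

3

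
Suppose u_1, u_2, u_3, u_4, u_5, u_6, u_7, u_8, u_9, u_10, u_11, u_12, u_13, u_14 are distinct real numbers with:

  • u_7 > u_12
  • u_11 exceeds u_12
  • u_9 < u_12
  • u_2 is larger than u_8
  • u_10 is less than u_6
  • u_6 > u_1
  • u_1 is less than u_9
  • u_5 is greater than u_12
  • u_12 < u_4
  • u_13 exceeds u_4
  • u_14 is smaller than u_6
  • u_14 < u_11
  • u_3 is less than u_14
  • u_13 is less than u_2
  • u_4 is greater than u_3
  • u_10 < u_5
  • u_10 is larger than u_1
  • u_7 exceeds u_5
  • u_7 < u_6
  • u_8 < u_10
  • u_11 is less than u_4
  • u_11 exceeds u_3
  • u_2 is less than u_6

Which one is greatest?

u_6

u_8 is not greatest since u_8 < u_10; u_1 is not greatest since u_1 < u_10; u_3 is not greatest since u_3 < u_4; u_10 is not greatest since u_10 < u_5; u_9 is not greatest since u_9 < u_12; u_12 is not greatest since u_12 < u_5; u_14 is not greatest since u_14 < u_6; u_5 is not greatest since u_5 < u_7; u_7 is not greatest since u_7 < u_6; u_11 is not greatest since u_11 < u_4; u_4 is not greatest since u_4 < u_13; u_13 is not greatest since u_13 < u_2; u_2 is not greatest since u_2 < u_6.
Only u_6 has nothing above it, so u_6 is the greatest.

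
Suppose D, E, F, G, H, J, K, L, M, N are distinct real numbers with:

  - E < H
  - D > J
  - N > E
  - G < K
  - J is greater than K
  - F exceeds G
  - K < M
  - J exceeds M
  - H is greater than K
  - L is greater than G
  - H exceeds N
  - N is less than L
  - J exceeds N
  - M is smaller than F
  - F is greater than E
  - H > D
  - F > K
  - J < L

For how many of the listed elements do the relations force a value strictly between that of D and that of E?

2

Chaining upward from E reaches: N, J, L, F, H.
Chaining downward from D reaches: N, G, K, M, J.
Strictly between E and D are those in both lists: N, J — 2 elements.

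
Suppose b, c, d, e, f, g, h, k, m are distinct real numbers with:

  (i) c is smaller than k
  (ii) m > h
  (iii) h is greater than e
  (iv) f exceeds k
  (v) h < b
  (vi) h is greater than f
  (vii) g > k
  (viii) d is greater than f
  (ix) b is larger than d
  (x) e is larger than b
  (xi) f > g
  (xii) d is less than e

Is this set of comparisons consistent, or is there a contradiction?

inconsistent

We have h < b stated directly, yet also b < e < h by chaining the others — so b < h. Contradiction.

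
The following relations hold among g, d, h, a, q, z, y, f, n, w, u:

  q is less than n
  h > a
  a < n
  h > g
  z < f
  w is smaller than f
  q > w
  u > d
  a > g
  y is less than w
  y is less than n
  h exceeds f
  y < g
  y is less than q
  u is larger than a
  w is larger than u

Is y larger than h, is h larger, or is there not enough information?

The relevant relations are y < g; g < a; a < u; u < w; w < f; f < h.
Together: y < g < a < u < w < f < h.
So h is larger.

h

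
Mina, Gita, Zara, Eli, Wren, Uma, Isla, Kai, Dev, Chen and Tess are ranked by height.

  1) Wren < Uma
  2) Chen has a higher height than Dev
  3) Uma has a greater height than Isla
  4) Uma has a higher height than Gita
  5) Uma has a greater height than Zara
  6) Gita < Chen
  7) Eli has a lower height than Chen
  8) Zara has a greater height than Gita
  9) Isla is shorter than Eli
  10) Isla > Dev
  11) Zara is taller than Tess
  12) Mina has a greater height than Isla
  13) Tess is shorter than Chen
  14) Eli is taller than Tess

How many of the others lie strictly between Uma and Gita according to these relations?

1

Chaining upward from Gita reaches: Chen, Zara.
Chaining downward from Uma reaches: Tess, Dev, Isla, Wren, Zara.
Strictly between Gita and Uma are those in both lists: Zara — 1 element.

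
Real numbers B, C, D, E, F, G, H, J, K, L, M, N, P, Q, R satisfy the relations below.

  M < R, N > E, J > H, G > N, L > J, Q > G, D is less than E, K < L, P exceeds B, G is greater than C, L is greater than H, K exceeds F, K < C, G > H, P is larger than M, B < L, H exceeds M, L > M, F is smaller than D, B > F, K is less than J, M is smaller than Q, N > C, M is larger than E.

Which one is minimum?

D is not least since F < D; K is not least since F < K; C is not least since K < C; B is not least since F < B; E is not least since D < E; M is not least since E < M; R is not least since M < R; H is not least since M < H; N is not least since C < N; J is not least since K < J; G is not least since N < G; Q is not least since M < Q; L is not least since K < L; P is not least since M < P.
Only F has nothing below it, so F is the minimum.

F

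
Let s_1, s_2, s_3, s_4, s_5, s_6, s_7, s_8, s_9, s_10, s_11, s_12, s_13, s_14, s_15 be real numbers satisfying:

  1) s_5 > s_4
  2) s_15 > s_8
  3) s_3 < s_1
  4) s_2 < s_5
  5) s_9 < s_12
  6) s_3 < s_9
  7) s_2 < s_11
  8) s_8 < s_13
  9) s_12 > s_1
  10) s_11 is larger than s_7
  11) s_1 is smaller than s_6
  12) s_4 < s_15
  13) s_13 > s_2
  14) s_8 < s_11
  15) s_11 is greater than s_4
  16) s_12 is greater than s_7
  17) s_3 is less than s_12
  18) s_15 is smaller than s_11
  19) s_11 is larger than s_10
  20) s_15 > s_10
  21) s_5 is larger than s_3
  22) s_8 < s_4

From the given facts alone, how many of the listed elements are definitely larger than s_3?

5

From s_3 the given relations immediately reach s_1, s_9, s_12, s_5.
From those, s_6 — 5 in total.
No other element is forced above s_3 by the given relations, so the count is 5.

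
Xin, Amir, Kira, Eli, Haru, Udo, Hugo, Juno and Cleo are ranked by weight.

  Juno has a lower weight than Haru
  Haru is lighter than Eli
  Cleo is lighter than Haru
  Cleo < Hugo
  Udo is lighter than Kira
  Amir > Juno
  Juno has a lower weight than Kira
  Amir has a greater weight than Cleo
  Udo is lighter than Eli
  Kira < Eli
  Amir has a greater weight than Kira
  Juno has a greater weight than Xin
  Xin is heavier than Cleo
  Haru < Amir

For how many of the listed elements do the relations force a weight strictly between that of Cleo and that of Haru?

2

Chaining upward from Cleo reaches: Xin, Juno, Kira, Hugo, Amir, Eli.
Chaining downward from Haru reaches: Xin, Juno.
Strictly between Cleo and Haru are those in both lists: Xin, Juno — 2 elements.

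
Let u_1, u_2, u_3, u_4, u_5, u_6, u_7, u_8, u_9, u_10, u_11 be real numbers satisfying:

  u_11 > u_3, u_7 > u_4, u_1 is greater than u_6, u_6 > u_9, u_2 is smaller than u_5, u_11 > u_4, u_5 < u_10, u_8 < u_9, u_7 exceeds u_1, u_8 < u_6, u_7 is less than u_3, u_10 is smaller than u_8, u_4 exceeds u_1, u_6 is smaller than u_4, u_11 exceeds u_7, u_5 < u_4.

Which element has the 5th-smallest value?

u_9

Chaining the given pairs: u_2 < u_5 < u_10 < u_8 < u_9 < u_6 < u_1 < u_4 < u_7 < u_3 < u_11.
Counting 5 from the smallest end gives u_9.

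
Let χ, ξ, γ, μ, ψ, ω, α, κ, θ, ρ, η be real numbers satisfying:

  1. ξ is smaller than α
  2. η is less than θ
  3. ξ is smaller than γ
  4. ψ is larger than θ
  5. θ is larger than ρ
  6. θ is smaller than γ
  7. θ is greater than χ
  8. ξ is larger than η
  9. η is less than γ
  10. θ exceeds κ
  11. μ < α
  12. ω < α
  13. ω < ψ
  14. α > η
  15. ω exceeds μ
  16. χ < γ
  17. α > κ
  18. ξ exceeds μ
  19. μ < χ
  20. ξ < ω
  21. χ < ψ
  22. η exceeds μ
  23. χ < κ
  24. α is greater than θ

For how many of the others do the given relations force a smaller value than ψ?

8

Directly below ψ: χ, θ, ω.
One step further: μ, η, ρ, κ, ξ (8 so far).
No other element is forced below ψ by the given relations, so the count is 8.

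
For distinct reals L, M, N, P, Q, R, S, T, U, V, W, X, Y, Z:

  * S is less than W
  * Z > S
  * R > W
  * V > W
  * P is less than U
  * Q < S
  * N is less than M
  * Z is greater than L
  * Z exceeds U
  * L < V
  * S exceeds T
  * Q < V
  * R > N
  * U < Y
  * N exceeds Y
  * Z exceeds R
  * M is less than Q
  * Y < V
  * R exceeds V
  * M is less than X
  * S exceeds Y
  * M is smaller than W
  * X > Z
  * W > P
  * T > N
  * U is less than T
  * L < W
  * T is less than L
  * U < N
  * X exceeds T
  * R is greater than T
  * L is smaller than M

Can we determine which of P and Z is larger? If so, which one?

Z

P < U and U < Y give P < Y.
With Y < N: P < U < Y < N.
Then N < T extends the chain to T.
Then T < L extends the chain to L.
Then L < M extends the chain to M.
Then M < Q extends the chain to Q.
Then Q < S extends the chain to S.
Then S < W extends the chain to W.
Then W < V extends the chain to V.
With V < R: P < U < Y < N < T < L < M < Q < S < W < V < R.
With R < Z: P < U < Y < N < T < L < M < Q < S < W < V < R < Z.
So Z is larger.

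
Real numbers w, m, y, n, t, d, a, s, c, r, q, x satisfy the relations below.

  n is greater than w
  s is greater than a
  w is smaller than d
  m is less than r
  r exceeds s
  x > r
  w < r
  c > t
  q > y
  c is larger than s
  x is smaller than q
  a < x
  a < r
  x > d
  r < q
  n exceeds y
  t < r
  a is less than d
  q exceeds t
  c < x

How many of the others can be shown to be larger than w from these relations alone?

From w the given relations immediately reach d, r, n.
From those, x, q — 5 in total.
No other element is forced above w by the given relations, so the count is 5.

5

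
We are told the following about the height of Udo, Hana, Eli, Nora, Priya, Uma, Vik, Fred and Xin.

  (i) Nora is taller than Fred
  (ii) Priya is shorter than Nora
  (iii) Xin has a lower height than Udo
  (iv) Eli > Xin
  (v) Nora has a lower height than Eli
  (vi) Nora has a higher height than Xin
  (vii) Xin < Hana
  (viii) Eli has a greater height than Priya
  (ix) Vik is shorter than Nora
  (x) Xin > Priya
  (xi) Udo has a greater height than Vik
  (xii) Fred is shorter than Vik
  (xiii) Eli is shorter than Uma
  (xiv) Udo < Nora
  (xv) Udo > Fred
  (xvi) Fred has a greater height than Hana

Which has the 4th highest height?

Udo

Piecing the relations together gives one ordering: Priya < Xin < Hana < Fred < Vik < Udo < Nora < Eli < Uma.
Counting 4 from the largest end gives Udo.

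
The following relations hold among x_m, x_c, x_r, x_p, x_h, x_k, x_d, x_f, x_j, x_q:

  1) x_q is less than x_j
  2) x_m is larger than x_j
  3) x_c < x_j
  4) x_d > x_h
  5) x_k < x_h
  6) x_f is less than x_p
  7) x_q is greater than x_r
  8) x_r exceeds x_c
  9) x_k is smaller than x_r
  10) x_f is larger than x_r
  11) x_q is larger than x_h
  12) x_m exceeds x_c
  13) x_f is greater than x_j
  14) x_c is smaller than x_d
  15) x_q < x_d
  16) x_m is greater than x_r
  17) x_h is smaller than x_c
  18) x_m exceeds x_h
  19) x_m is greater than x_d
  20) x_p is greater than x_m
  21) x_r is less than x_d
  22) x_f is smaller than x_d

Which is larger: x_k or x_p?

x_k < x_h and x_h < x_c give x_k < x_c.
With x_c < x_r: x_k < x_h < x_c < x_r.
Then x_r < x_q extends the chain to x_q.
With x_q < x_j: x_k < x_h < x_c < x_r < x_q < x_j.
Then x_j < x_f extends the chain to x_f.
With x_f < x_d: x_k < x_h < x_c < x_r < x_q < x_j < x_f < x_d.
With x_d < x_m: x_k < x_h < x_c < x_r < x_q < x_j < x_f < x_d < x_m.
With x_m < x_p: x_k < x_h < x_c < x_r < x_q < x_j < x_f < x_d < x_m < x_p.
So x_k < x_p; x_p is the larger of the two.

x_p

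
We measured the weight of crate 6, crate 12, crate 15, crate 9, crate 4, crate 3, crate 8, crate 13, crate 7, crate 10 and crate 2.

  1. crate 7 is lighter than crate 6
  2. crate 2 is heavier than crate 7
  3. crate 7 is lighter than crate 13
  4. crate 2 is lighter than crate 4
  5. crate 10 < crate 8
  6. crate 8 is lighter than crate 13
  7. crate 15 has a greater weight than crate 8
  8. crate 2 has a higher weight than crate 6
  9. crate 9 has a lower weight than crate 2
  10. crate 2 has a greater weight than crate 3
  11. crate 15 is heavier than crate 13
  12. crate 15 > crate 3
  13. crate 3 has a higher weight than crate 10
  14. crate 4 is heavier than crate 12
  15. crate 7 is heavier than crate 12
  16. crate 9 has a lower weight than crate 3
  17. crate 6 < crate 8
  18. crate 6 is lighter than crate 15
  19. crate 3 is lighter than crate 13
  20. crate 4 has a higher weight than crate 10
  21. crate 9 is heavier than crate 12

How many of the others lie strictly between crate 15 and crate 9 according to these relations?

2

The relations place crate 9 below crate 15. An element lies strictly between them when it is forced above crate 9 and also forced below crate 15.
Above crate 9: {crate 3, crate 13, crate 2, crate 4}. Below crate 15: {crate 12, crate 10, crate 7, crate 6, crate 8, crate 3, crate 13}.
Intersection: {crate 3, crate 13} — 2.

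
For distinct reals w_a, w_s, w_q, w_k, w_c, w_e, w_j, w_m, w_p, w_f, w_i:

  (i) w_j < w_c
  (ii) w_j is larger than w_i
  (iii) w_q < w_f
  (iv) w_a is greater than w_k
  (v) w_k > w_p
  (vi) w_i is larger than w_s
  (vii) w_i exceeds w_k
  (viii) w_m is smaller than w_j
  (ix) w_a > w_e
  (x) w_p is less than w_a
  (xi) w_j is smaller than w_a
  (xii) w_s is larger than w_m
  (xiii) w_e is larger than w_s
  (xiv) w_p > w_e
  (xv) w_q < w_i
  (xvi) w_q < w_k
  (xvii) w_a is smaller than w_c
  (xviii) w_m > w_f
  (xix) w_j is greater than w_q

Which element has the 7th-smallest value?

The consecutive relations fix a unique order: w_q < w_f < w_m < w_s < w_e < w_p < w_k < w_i < w_j < w_a < w_c.
Counting 7 from the smallest end gives w_k.

w_k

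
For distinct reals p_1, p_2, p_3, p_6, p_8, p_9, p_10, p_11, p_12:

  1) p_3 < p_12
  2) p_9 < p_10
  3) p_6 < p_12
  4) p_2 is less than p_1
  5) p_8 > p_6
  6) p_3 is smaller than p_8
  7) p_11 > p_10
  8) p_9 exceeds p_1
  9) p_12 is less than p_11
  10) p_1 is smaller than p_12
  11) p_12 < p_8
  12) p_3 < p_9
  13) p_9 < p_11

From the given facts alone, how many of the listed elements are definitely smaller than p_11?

The elements the relations force below p_11 are p_2, p_3, p_6, p_1, p_12, p_9, p_10 — no chain reaches any other.
That is 7.

7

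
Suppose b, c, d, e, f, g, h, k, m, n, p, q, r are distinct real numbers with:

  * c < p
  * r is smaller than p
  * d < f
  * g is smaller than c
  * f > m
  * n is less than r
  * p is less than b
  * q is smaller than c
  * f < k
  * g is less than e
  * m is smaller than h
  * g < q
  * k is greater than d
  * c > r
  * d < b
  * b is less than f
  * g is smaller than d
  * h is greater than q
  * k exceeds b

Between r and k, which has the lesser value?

r

r < c and c < p give r < p.
Then p < b extends the chain to b.
With b < f: r < c < p < b < f.
With f < k: r < c < p < b < f < k.
So r < k; r is the smaller of the two.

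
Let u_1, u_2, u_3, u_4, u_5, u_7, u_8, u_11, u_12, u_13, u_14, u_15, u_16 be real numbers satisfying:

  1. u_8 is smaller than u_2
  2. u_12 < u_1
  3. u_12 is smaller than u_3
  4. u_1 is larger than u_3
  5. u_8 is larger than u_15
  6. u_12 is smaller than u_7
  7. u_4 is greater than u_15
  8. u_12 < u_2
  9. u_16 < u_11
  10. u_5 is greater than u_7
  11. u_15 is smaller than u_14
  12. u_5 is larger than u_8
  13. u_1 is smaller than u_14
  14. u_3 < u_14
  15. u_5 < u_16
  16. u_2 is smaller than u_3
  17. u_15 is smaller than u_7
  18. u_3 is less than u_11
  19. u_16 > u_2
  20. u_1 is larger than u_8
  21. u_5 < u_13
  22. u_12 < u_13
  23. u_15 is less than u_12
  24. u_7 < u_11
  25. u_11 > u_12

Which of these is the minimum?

u_12 is not least since u_15 < u_12; u_8 is not least since u_15 < u_8; u_2 is not least since u_12 < u_2; u_7 is not least since u_15 < u_7; u_5 is not least since u_8 < u_5; u_16 is not least since u_5 < u_16; u_3 is not least since u_2 < u_3; u_1 is not least since u_8 < u_1; u_11 is not least since u_7 < u_11; u_4 is not least since u_15 < u_4; u_14 is not least since u_15 < u_14; u_13 is not least since u_12 < u_13.
Only u_15 has nothing below it, so u_15 is the minimum.

u_15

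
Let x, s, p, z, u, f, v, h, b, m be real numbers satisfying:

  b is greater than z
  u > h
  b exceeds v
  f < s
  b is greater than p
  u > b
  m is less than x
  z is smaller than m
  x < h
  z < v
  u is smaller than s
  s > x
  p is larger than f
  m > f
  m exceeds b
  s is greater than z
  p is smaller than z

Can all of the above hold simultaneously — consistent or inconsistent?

consistent

The single ordering f < p < z < v < b < m < x < h < u < s satisfies every listed relation, so no contradiction arises.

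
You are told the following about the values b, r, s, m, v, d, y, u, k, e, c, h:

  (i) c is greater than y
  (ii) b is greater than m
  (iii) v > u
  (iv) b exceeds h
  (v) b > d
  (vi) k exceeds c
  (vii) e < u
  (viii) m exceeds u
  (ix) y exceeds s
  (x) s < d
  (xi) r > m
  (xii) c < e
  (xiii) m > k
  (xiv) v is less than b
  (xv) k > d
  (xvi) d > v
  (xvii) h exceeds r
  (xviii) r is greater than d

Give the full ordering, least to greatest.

s < y < c < e < u < v < d < k < m < r < h < b

Nothing is placed below s, so it is least; from there s < y; y < c; c < e; e < u; u < v; v < d; d < k; k < m; m < r; r < h; h < b, each given directly.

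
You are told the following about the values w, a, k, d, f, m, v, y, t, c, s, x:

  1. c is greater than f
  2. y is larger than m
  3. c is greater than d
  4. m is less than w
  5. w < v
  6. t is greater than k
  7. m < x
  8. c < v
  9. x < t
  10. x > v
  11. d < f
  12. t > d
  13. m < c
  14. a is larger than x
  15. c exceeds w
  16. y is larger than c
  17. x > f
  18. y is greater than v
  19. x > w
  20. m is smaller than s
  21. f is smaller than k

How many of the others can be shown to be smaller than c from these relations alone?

4

The elements the relations force below c are d, f, m, w — no chain reaches any other.
That is 4.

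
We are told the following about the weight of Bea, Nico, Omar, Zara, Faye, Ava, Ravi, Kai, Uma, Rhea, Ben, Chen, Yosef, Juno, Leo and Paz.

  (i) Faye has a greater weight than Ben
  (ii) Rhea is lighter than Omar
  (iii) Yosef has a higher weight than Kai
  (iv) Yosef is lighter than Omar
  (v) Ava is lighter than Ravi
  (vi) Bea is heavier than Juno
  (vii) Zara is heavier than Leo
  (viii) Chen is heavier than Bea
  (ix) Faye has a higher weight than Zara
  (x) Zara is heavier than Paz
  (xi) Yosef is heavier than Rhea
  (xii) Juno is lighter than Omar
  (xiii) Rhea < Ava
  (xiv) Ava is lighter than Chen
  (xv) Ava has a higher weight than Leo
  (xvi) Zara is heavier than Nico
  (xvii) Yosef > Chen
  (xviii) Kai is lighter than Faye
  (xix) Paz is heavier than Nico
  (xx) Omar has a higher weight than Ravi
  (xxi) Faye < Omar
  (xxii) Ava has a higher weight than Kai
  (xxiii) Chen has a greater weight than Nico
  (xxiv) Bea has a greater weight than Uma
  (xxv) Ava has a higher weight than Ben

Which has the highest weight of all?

Omar

Chaining downward from Omar: directly below it, Juno, Rhea, Ravi, Yosef, Faye; then Kai, Ben, Ava, Chen, Zara; then Leo, Nico, Paz, Bea; then Uma.
That covers every other element, and nothing is given above Omar, so Omar is the highest weight.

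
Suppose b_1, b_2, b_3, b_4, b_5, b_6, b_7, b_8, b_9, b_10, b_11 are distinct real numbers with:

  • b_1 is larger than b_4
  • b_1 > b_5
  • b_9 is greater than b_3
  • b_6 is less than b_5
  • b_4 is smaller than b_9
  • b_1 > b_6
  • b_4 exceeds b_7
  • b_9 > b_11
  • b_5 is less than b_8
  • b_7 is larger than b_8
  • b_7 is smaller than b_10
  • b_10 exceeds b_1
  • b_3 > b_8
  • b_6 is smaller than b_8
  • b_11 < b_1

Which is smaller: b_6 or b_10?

Following the relations from b_6: b_6 < b_5 < b_8 < b_7 < b_4 < b_1 < b_10.
So b_6 < b_10; b_6 is the smaller of the two.

b_6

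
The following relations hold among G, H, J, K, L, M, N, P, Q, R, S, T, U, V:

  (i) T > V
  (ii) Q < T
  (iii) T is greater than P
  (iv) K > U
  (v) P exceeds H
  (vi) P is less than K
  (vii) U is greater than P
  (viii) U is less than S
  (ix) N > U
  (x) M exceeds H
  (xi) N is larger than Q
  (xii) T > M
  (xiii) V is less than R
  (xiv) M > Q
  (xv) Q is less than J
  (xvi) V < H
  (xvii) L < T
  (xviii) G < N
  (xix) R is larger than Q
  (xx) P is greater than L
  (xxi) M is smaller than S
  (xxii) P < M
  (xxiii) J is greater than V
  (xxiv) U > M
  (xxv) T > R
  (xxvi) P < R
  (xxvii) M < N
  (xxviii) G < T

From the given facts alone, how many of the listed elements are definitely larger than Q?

The elements the relations force above Q are J, R, M, T, U, K, N, S — no chain reaches any other.
That is 8.

8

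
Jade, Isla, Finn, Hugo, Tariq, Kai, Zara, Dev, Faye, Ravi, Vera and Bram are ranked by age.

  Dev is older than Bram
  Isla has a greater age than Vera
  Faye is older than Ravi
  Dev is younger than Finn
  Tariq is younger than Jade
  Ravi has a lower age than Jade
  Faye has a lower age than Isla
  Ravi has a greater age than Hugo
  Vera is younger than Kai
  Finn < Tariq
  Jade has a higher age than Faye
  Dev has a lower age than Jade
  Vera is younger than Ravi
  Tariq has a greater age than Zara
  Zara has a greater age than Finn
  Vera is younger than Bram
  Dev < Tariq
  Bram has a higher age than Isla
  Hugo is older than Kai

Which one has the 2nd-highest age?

Tariq

Piecing the relations together gives one ordering: Vera < Kai < Hugo < Ravi < Faye < Isla < Bram < Dev < Finn < Zara < Tariq < Jade.
Counting 2 from the largest end gives Tariq.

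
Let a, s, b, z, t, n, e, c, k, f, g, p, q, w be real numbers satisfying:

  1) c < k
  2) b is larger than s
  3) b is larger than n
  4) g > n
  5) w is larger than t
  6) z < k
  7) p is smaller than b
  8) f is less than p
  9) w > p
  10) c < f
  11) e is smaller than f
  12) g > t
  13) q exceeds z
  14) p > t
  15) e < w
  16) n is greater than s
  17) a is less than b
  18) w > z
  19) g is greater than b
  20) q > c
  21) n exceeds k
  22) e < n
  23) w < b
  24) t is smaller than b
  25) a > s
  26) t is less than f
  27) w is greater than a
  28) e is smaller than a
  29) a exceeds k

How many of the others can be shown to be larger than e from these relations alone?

The elements the relations force above e are f, p, a, w, n, b, g — no chain reaches any other.
That is 7.

7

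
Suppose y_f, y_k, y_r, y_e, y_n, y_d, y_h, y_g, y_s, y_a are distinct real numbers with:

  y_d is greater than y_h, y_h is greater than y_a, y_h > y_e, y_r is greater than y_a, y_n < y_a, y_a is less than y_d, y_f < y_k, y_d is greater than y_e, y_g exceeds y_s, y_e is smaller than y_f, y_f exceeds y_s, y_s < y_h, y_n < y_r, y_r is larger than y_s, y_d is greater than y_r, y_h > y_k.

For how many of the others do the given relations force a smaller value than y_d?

8

Directly below y_d: y_e, y_a, y_r, y_h.
One step further: y_n, y_s, y_k (7 so far).
One step further: y_f (8 so far).
No other element is forced below y_d by the given relations, so the count is 8.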